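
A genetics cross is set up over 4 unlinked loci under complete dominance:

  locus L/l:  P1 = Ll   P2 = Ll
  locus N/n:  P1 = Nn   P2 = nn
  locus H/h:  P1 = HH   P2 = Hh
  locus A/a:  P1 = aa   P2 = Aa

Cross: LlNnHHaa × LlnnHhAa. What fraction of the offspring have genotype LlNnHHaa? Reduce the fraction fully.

P(LlNnHHaa) = 1/16

LlNnHHaa gametes: LNHa×4, LnHa×4, lNHa×4, lnHa×4
LlnnHhAa gametes: LnHA×2, LnHa×2, LnhA×2, Lnha×2, lnHA×2, lnHa×2, lnhA×2, lnha×2
LlNnHHaa×LlnnHhAa grid (16·16=256): LLNnHHAa=8 LLNnHHaa=8 LLNnHhAa=8 LLNnHhaa=8 LLnnHHAa=8 LLnnHHaa=8 LLnnHhAa=8 LLnnHhaa=8 LlNnHHAa=16 LlNnHHaa=16 LlNnHhAa=16 LlNnHhaa=16 LlnnHHAa=16 LlnnHHaa=16 LlnnHhAa=16 LlnnHhaa=16 llNnHHAa=8 llNnHHaa=8 llNnHhAa=8 llNnHhaa=8 llnnHHAa=8 llnnHHaa=8 llnnHhAa=8 llnnHhaa=8
LlNnHHaa hits 16/256; gcd=16; 16÷16/256÷16 = 1/16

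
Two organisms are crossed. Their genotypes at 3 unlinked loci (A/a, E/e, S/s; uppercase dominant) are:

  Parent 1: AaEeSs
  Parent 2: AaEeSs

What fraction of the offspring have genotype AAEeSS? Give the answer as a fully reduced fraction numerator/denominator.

P(AAEeSS) = 1/32

AaEeSs gametes: AES×1, AEs×1, AeS×1, Aes×1, aES×1, aEs×1, aeS×1, aes×1
AaEeSs gametes: AES×1, AEs×1, AeS×1, Aes×1, aES×1, aEs×1, aeS×1, aes×1
AaEeSs×AaEeSs grid (8·8=64): AAEESS=1 AAEESs=2 AAEEss=1 AAEeSS=2 AAEeSs=4 AAEess=2 AAeeSS=1 AAeeSs=2 AAeess=1 AaEESS=2 AaEESs=4 AaEEss=2 AaEeSS=4 AaEeSs=8 AaEess=4 AaeeSS=2 AaeeSs=4 Aaeess=2 aaEESS=1 aaEESs=2 aaEEss=1 aaEeSS=2 aaEeSs=4 aaEess=2 aaeeSS=1 aaeeSs=2 aaeess=1
AAEeSS hits 2/64; gcd=2; 2÷2/64÷2 = 1/32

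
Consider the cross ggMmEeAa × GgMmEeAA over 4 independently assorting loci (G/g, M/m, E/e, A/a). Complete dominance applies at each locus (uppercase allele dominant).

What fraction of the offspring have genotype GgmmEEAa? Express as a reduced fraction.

P(GgmmEEAa) = 1/64

ggMmEeAa gametes: gMEA×2, gMEa×2, gMeA×2, gMea×2, gmEA×2, gmEa×2, gmeA×2, gmea×2
GgMmEeAA gametes: GMEA×2, GMeA×2, GmEA×2, GmeA×2, gMEA×2, gMeA×2, gmEA×2, gmeA×2
ggMmEeAa×GgMmEeAA grid (16·16=256): GgMMEEAA=4 GgMMEEAa=4 GgMMEeAA=8 GgMMEeAa=8 GgMMeeAA=4 GgMMeeAa=4 GgMmEEAA=8 GgMmEEAa=8 GgMmEeAA=16 GgMmEeAa=16 GgMmeeAA=8 GgMmeeAa=8 GgmmEEAA=4 GgmmEEAa=4 GgmmEeAA=8 GgmmEeAa=8 GgmmeeAA=4 GgmmeeAa=4 ggMMEEAA=4 ggMMEEAa=4 ggMMEeAA=8 ggMMEeAa=8 ggMMeeAA=4 ggMMeeAa=4 ggMmEEAA=8 ggMmEEAa=8 ggMmEeAA=16 ggMmEeAa=16 ggMmeeAA=8 ggMmeeAa=8 ggmmEEAA=4 ggmmEEAa=4 ggmmEeAA=8 ggmmEeAa=8 ggmmeeAA=4 ggmmeeAa=4
GgmmEEAa hits 4/256; gcd=4; 4÷4/256÷4 = 1/64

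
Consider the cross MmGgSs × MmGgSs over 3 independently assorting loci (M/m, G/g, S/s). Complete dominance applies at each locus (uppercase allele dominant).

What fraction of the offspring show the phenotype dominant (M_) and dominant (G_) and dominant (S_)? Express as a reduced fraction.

MmGgSs gametes: MGS×1, MGs×1, MgS×1, Mgs×1, mGS×1, mGs×1, mgS×1, mgs×1
MmGgSs gametes: MGS×1, MGs×1, MgS×1, Mgs×1, mGS×1, mGs×1, mgS×1, mgs×1
MmGgSs×MmGgSs grid (8·8=64): MMGGSS=1 MMGGSs=2 MMGGss=1 MMGgSS=2 MMGgSs=4 MMGgss=2 MMggSS=1 MMggSs=2 MMggss=1 MmGGSS=2 MmGGSs=4 MmGGss=2 MmGgSS=4 MmGgSs=8 MmGgss=4 MmggSS=2 MmggSs=4 Mmggss=2 mmGGSS=1 mmGGSs=2 mmGGss=1 mmGgSS=2 mmGgSs=4 mmGgss=2 mmggSS=1 mmggSs=2 mmggss=1
M_ G_ S_ hits 27/64; gcd=1; 27÷1/64÷1 = 27/64

P(M_ G_ S_) = 27/64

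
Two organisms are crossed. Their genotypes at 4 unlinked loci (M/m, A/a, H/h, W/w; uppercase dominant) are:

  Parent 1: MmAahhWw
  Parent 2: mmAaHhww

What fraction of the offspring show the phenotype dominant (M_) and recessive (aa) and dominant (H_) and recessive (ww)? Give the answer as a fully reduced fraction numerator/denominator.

MmAahhWw gametes: MAhW×2, MAhw×2, MahW×2, Mahw×2, mAhW×2, mAhw×2, mahW×2, mahw×2
mmAaHhww gametes: mAHw×4, mAhw×4, maHw×4, mahw×4
MmAahhWw×mmAaHhww grid (16·16=256): MmAAHhWw=8 MmAAHhww=8 MmAAhhWw=8 MmAAhhww=8 MmAaHhWw=16 MmAaHhww=16 MmAahhWw=16 MmAahhww=16 MmaaHhWw=8 MmaaHhww=8 MmaahhWw=8 Mmaahhww=8 mmAAHhWw=8 mmAAHhww=8 mmAAhhWw=8 mmAAhhww=8 mmAaHhWw=16 mmAaHhww=16 mmAahhWw=16 mmAahhww=16 mmaaHhWw=8 mmaaHhww=8 mmaahhWw=8 mmaahhww=8
M_ aa H_ ww hits 8/256; gcd=8; 8÷8/256÷8 = 1/32

P(M_ aa H_ ww) = 1/32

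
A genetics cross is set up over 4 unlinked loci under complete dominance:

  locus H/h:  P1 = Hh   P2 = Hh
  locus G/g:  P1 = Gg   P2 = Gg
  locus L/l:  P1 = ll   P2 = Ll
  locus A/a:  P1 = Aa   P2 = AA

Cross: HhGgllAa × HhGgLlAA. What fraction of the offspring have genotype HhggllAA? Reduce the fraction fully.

P(HhggllAA) = 1/32

HhGgllAa gametes: HGlA×2, HGla×2, HglA×2, Hgla×2, hGlA×2, hGla×2, hglA×2, hgla×2
HhGgLlAA gametes: HGLA×2, HGlA×2, HgLA×2, HglA×2, hGLA×2, hGlA×2, hgLA×2, hglA×2
HhGgllAa×HhGgLlAA grid (16·16=256): HHGGLlAA=4 HHGGLlAa=4 HHGGllAA=4 HHGGllAa=4 HHGgLlAA=8 HHGgLlAa=8 HHGgllAA=8 HHGgllAa=8 HHggLlAA=4 HHggLlAa=4 HHggllAA=4 HHggllAa=4 HhGGLlAA=8 HhGGLlAa=8 HhGGllAA=8 HhGGllAa=8 HhGgLlAA=16 HhGgLlAa=16 HhGgllAA=16 HhGgllAa=16 HhggLlAA=8 HhggLlAa=8 HhggllAA=8 HhggllAa=8 hhGGLlAA=4 hhGGLlAa=4 hhGGllAA=4 hhGGllAa=4 hhGgLlAA=8 hhGgLlAa=8 hhGgllAA=8 hhGgllAa=8 hhggLlAA=4 hhggLlAa=4 hhggllAA=4 hhggllAa=4
HhggllAA hits 8/256; gcd=8; 8÷8/256÷8 = 1/32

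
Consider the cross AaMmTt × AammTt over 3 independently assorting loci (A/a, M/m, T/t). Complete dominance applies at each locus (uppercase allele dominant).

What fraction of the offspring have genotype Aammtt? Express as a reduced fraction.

P(Aammtt) = 1/16

AaMmTt gametes: AMT×1, AMt×1, AmT×1, Amt×1, aMT×1, aMt×1, amT×1, amt×1
AammTt gametes: AmT×2, Amt×2, amT×2, amt×2
AaMmTt×AammTt grid (8·8=64): AAMmTT=2 AAMmTt=4 AAMmtt=2 AAmmTT=2 AAmmTt=4 AAmmtt=2 AaMmTT=4 AaMmTt=8 AaMmtt=4 AammTT=4 AammTt=8 Aammtt=4 aaMmTT=2 aaMmTt=4 aaMmtt=2 aammTT=2 aammTt=4 aammtt=2
Aammtt hits 4/64; gcd=4; 4÷4/64÷4 = 1/16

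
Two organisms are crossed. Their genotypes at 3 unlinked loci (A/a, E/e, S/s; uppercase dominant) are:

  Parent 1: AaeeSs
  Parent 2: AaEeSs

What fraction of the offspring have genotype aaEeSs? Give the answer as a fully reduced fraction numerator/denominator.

P(aaEeSs) = 1/16

AaeeSs gametes: AeS×2, Aes×2, aeS×2, aes×2
AaEeSs gametes: AES×1, AEs×1, AeS×1, Aes×1, aES×1, aEs×1, aeS×1, aes×1
AaeeSs×AaEeSs grid (8·8=64): AAEeSS=2 AAEeSs=4 AAEess=2 AAeeSS=2 AAeeSs=4 AAeess=2 AaEeSS=4 AaEeSs=8 AaEess=4 AaeeSS=4 AaeeSs=8 Aaeess=4 aaEeSS=2 aaEeSs=4 aaEess=2 aaeeSS=2 aaeeSs=4 aaeess=2
aaEeSs hits 4/64; gcd=4; 4÷4/64÷4 = 1/16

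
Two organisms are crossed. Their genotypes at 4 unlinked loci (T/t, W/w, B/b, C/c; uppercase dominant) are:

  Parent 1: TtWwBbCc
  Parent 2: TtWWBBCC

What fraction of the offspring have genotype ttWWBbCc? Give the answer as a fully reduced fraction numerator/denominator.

TtWwBbCc gametes: TWBC×1, TWBc×1, TWbC×1, TWbc×1, TwBC×1, TwBc×1, TwbC×1, Twbc×1, tWBC×1, tWBc×1, tWbC×1, tWbc×1, twBC×1, twBc×1, twbC×1, twbc×1
TtWWBBCC gametes: TWBC×8, tWBC×8
TtWwBbCc×TtWWBBCC grid (16·16=256): TTWWBBCC=8 TTWWBBCc=8 TTWWBbCC=8 TTWWBbCc=8 TTWwBBCC=8 TTWwBBCc=8 TTWwBbCC=8 TTWwBbCc=8 TtWWBBCC=16 TtWWBBCc=16 TtWWBbCC=16 TtWWBbCc=16 TtWwBBCC=16 TtWwBBCc=16 TtWwBbCC=16 TtWwBbCc=16 ttWWBBCC=8 ttWWBBCc=8 ttWWBbCC=8 ttWWBbCc=8 ttWwBBCC=8 ttWwBBCc=8 ttWwBbCC=8 ttWwBbCc=8
ttWWBbCc hits 8/256; gcd=8; 8÷8/256÷8 = 1/32

P(ttWWBbCc) = 1/32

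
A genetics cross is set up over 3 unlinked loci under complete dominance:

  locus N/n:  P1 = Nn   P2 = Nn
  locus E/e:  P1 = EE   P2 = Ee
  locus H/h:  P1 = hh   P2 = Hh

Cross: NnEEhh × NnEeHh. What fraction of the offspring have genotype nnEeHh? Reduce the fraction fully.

P(nnEeHh) = 1/16

NnEEhh gametes: NEh×4, nEh×4
NnEeHh gametes: NEH×1, NEh×1, NeH×1, Neh×1, nEH×1, nEh×1, neH×1, neh×1
NnEEhh×NnEeHh grid (8·8=64): NNEEHh=4 NNEEhh=4 NNEeHh=4 NNEehh=4 NnEEHh=8 NnEEhh=8 NnEeHh=8 NnEehh=8 nnEEHh=4 nnEEhh=4 nnEeHh=4 nnEehh=4
nnEeHh hits 4/64; gcd=4; 4÷4/64÷4 = 1/16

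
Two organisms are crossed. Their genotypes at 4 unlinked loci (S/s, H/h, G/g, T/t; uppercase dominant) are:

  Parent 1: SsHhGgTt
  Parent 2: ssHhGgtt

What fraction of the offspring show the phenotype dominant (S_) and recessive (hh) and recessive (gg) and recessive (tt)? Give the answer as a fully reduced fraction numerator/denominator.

P(S_ hh gg tt) = 1/64

SsHhGgTt gametes: SHGT×1, SHGt×1, SHgT×1, SHgt×1, ShGT×1, ShGt×1, ShgT×1, Shgt×1, sHGT×1, sHGt×1, sHgT×1, sHgt×1, shGT×1, shGt×1, shgT×1, shgt×1
ssHhGgtt gametes: sHGt×4, sHgt×4, shGt×4, shgt×4
SsHhGgTt×ssHhGgtt grid (16·16=256): SsHHGGTt=4 SsHHGGtt=4 SsHHGgTt=8 SsHHGgtt=8 SsHHggTt=4 SsHHggtt=4 SsHhGGTt=8 SsHhGGtt=8 SsHhGgTt=16 SsHhGgtt=16 SsHhggTt=8 SsHhggtt=8 SshhGGTt=4 SshhGGtt=4 SshhGgTt=8 SshhGgtt=8 SshhggTt=4 Sshhggtt=4 ssHHGGTt=4 ssHHGGtt=4 ssHHGgTt=8 ssHHGgtt=8 ssHHggTt=4 ssHHggtt=4 ssHhGGTt=8 ssHhGGtt=8 ssHhGgTt=16 ssHhGgtt=16 ssHhggTt=8 ssHhggtt=8 sshhGGTt=4 sshhGGtt=4 sshhGgTt=8 sshhGgtt=8 sshhggTt=4 sshhggtt=4
S_ hh gg tt hits 4/256; gcd=4; 4÷4/256÷4 = 1/64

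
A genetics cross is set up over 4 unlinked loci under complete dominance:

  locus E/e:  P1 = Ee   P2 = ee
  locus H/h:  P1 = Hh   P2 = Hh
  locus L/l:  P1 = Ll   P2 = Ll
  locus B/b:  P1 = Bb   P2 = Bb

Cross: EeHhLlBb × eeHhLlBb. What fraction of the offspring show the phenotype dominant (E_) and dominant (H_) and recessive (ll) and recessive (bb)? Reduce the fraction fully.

EeHhLlBb gametes: EHLB×1, EHLb×1, EHlB×1, EHlb×1, EhLB×1, EhLb×1, EhlB×1, Ehlb×1, eHLB×1, eHLb×1, eHlB×1, eHlb×1, ehLB×1, ehLb×1, ehlB×1, ehlb×1
eeHhLlBb gametes: eHLB×2, eHLb×2, eHlB×2, eHlb×2, ehLB×2, ehLb×2, ehlB×2, ehlb×2
EeHhLlBb×eeHhLlBb grid (16·16=256): EeHHLLBB=2 EeHHLLBb=4 EeHHLLbb=2 EeHHLlBB=4 EeHHLlBb=8 EeHHLlbb=4 EeHHllBB=2 EeHHllBb=4 EeHHllbb=2 EeHhLLBB=4 EeHhLLBb=8 EeHhLLbb=4 EeHhLlBB=8 EeHhLlBb=16 EeHhLlbb=8 EeHhllBB=4 EeHhllBb=8 EeHhllbb=4 EehhLLBB=2 EehhLLBb=4 EehhLLbb=2 EehhLlBB=4 EehhLlBb=8 EehhLlbb=4 EehhllBB=2 EehhllBb=4 Eehhllbb=2 eeHHLLBB=2 eeHHLLBb=4 eeHHLLbb=2 eeHHLlBB=4 eeHHLlBb=8 eeHHLlbb=4 eeHHllBB=2 eeHHllBb=4 eeHHllbb=2 eeHhLLBB=4 eeHhLLBb=8 eeHhLLbb=4 eeHhLlBB=8 eeHhLlBb=16 eeHhLlbb=8 eeHhllBB=4 eeHhllBb=8 eeHhllbb=4 eehhLLBB=2 eehhLLBb=4 eehhLLbb=2 eehhLlBB=4 eehhLlBb=8 eehhLlbb=4 eehhllBB=2 eehhllBb=4 eehhllbb=2
E_ H_ ll bb hits 6/256; gcd=2; 6÷2/256÷2 = 3/128

P(E_ H_ ll bb) = 3/128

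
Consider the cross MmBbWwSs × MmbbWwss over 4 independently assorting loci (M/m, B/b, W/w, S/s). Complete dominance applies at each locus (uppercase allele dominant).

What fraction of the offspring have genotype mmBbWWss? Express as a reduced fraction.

P(mmBbWWss) = 1/64

MmBbWwSs gametes: MBWS×1, MBWs×1, MBwS×1, MBws×1, MbWS×1, MbWs×1, MbwS×1, Mbws×1, mBWS×1, mBWs×1, mBwS×1, mBws×1, mbWS×1, mbWs×1, mbwS×1, mbws×1
MmbbWwss gametes: MbWs×4, Mbws×4, mbWs×4, mbws×4
MmBbWwSs×MmbbWwss grid (16·16=256): MMBbWWSs=4 MMBbWWss=4 MMBbWwSs=8 MMBbWwss=8 MMBbwwSs=4 MMBbwwss=4 MMbbWWSs=4 MMbbWWss=4 MMbbWwSs=8 MMbbWwss=8 MMbbwwSs=4 MMbbwwss=4 MmBbWWSs=8 MmBbWWss=8 MmBbWwSs=16 MmBbWwss=16 MmBbwwSs=8 MmBbwwss=8 MmbbWWSs=8 MmbbWWss=8 MmbbWwSs=16 MmbbWwss=16 MmbbwwSs=8 Mmbbwwss=8 mmBbWWSs=4 mmBbWWss=4 mmBbWwSs=8 mmBbWwss=8 mmBbwwSs=4 mmBbwwss=4 mmbbWWSs=4 mmbbWWss=4 mmbbWwSs=8 mmbbWwss=8 mmbbwwSs=4 mmbbwwss=4
mmBbWWss hits 4/256; gcd=4; 4÷4/256÷4 = 1/64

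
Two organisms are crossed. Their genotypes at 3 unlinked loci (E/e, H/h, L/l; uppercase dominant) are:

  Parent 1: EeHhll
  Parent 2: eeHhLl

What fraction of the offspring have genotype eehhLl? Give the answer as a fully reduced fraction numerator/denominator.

EeHhll gametes: EHl×2, Ehl×2, eHl×2, ehl×2
eeHhLl gametes: eHL×2, eHl×2, ehL×2, ehl×2
EeHhll×eeHhLl grid (8·8=64): EeHHLl=4 EeHHll=4 EeHhLl=8 EeHhll=8 EehhLl=4 Eehhll=4 eeHHLl=4 eeHHll=4 eeHhLl=8 eeHhll=8 eehhLl=4 eehhll=4
eehhLl hits 4/64; gcd=4; 4÷4/64÷4 = 1/16

P(eehhLl) = 1/16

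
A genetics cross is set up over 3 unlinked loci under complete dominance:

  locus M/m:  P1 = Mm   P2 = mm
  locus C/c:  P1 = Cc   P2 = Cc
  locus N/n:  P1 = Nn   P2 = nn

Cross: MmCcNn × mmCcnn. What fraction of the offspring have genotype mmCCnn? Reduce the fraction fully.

MmCcNn gametes: MCN×1, MCn×1, McN×1, Mcn×1, mCN×1, mCn×1, mcN×1, mcn×1
mmCcnn gametes: mCn×4, mcn×4
MmCcNn×mmCcnn grid (8·8=64): MmCCNn=4 MmCCnn=4 MmCcNn=8 MmCcnn=8 MmccNn=4 Mmccnn=4 mmCCNn=4 mmCCnn=4 mmCcNn=8 mmCcnn=8 mmccNn=4 mmccnn=4
mmCCnn hits 4/64; gcd=4; 4÷4/64÷4 = 1/16

P(mmCCnn) = 1/16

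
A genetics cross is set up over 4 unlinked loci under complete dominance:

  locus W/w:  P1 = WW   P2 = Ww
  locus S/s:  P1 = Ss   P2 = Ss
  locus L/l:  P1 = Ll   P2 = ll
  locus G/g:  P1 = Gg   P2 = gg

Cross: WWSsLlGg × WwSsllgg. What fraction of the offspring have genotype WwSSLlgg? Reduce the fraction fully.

WWSsLlGg gametes: WSLG×2, WSLg×2, WSlG×2, WSlg×2, WsLG×2, WsLg×2, WslG×2, Wslg×2
WwSsllgg gametes: WSlg×4, Wslg×4, wSlg×4, wslg×4
WWSsLlGg×WwSsllgg grid (16·16=256): WWSSLlGg=8 WWSSLlgg=8 WWSSllGg=8 WWSSllgg=8 WWSsLlGg=16 WWSsLlgg=16 WWSsllGg=16 WWSsllgg=16 WWssLlGg=8 WWssLlgg=8 WWssllGg=8 WWssllgg=8 WwSSLlGg=8 WwSSLlgg=8 WwSSllGg=8 WwSSllgg=8 WwSsLlGg=16 WwSsLlgg=16 WwSsllGg=16 WwSsllgg=16 WwssLlGg=8 WwssLlgg=8 WwssllGg=8 Wwssllgg=8
WwSSLlgg hits 8/256; gcd=8; 8÷8/256÷8 = 1/32

P(WwSSLlgg) = 1/32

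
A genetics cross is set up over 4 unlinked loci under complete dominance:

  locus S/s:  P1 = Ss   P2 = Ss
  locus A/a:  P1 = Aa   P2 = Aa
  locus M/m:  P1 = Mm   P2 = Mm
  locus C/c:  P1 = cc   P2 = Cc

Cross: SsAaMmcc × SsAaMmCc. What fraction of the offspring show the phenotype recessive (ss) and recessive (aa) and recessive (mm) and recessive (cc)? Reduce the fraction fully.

P(ss aa mm cc) = 1/128

SsAaMmcc gametes: SAMc×2, SAmc×2, SaMc×2, Samc×2, sAMc×2, sAmc×2, saMc×2, samc×2
SsAaMmCc gametes: SAMC×1, SAMc×1, SAmC×1, SAmc×1, SaMC×1, SaMc×1, SamC×1, Samc×1, sAMC×1, sAMc×1, sAmC×1, sAmc×1, saMC×1, saMc×1, samC×1, samc×1
SsAaMmcc×SsAaMmCc grid (16·16=256): SSAAMMCc=2 SSAAMMcc=2 SSAAMmCc=4 SSAAMmcc=4 SSAAmmCc=2 SSAAmmcc=2 SSAaMMCc=4 SSAaMMcc=4 SSAaMmCc=8 SSAaMmcc=8 SSAammCc=4 SSAammcc=4 SSaaMMCc=2 SSaaMMcc=2 SSaaMmCc=4 SSaaMmcc=4 SSaammCc=2 SSaammcc=2 SsAAMMCc=4 SsAAMMcc=4 SsAAMmCc=8 SsAAMmcc=8 SsAAmmCc=4 SsAAmmcc=4 SsAaMMCc=8 SsAaMMcc=8 SsAaMmCc=16 SsAaMmcc=16 SsAammCc=8 SsAammcc=8 SsaaMMCc=4 SsaaMMcc=4 SsaaMmCc=8 SsaaMmcc=8 SsaammCc=4 Ssaammcc=4 ssAAMMCc=2 ssAAMMcc=2 ssAAMmCc=4 ssAAMmcc=4 ssAAmmCc=2 ssAAmmcc=2 ssAaMMCc=4 ssAaMMcc=4 ssAaMmCc=8 ssAaMmcc=8 ssAammCc=4 ssAammcc=4 ssaaMMCc=2 ssaaMMcc=2 ssaaMmCc=4 ssaaMmcc=4 ssaammCc=2 ssaammcc=2
ss aa mm cc hits 2/256; gcd=2; 2÷2/256÷2 = 1/128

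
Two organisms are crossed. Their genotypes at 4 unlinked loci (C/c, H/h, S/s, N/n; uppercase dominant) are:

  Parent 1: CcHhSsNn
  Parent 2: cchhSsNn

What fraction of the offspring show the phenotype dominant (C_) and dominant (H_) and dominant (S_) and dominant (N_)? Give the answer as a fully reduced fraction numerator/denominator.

P(C_ H_ S_ N_) = 9/64

CcHhSsNn gametes: CHSN×1, CHSn×1, CHsN×1, CHsn×1, ChSN×1, ChSn×1, ChsN×1, Chsn×1, cHSN×1, cHSn×1, cHsN×1, cHsn×1, chSN×1, chSn×1, chsN×1, chsn×1
cchhSsNn gametes: chSN×4, chSn×4, chsN×4, chsn×4
CcHhSsNn×cchhSsNn grid (16·16=256): CcHhSSNN=4 CcHhSSNn=8 CcHhSSnn=4 CcHhSsNN=8 CcHhSsNn=16 CcHhSsnn=8 CcHhssNN=4 CcHhssNn=8 CcHhssnn=4 CchhSSNN=4 CchhSSNn=8 CchhSSnn=4 CchhSsNN=8 CchhSsNn=16 CchhSsnn=8 CchhssNN=4 CchhssNn=8 Cchhssnn=4 ccHhSSNN=4 ccHhSSNn=8 ccHhSSnn=4 ccHhSsNN=8 ccHhSsNn=16 ccHhSsnn=8 ccHhssNN=4 ccHhssNn=8 ccHhssnn=4 cchhSSNN=4 cchhSSNn=8 cchhSSnn=4 cchhSsNN=8 cchhSsNn=16 cchhSsnn=8 cchhssNN=4 cchhssNn=8 cchhssnn=4
C_ H_ S_ N_ hits 36/256; gcd=4; 36÷4/256÷4 = 9/64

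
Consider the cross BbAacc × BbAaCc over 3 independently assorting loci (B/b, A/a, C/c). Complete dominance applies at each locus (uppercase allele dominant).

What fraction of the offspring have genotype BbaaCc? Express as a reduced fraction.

P(BbaaCc) = 1/16

BbAacc gametes: BAc×2, Bac×2, bAc×2, bac×2
BbAaCc gametes: BAC×1, BAc×1, BaC×1, Bac×1, bAC×1, bAc×1, baC×1, bac×1
BbAacc×BbAaCc grid (8·8=64): BBAACc=2 BBAAcc=2 BBAaCc=4 BBAacc=4 BBaaCc=2 BBaacc=2 BbAACc=4 BbAAcc=4 BbAaCc=8 BbAacc=8 BbaaCc=4 Bbaacc=4 bbAACc=2 bbAAcc=2 bbAaCc=4 bbAacc=4 bbaaCc=2 bbaacc=2
BbaaCc hits 4/64; gcd=4; 4÷4/64÷4 = 1/16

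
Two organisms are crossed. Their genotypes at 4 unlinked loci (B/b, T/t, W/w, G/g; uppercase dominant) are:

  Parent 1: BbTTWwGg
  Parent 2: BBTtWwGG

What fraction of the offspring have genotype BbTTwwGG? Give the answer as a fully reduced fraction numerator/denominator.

P(BbTTwwGG) = 1/32

BbTTWwGg gametes: BTWG×2, BTWg×2, BTwG×2, BTwg×2, bTWG×2, bTWg×2, bTwG×2, bTwg×2
BBTtWwGG gametes: BTWG×4, BTwG×4, BtWG×4, BtwG×4
BbTTWwGg×BBTtWwGG grid (16·16=256): BBTTWWGG=8 BBTTWWGg=8 BBTTWwGG=16 BBTTWwGg=16 BBTTwwGG=8 BBTTwwGg=8 BBTtWWGG=8 BBTtWWGg=8 BBTtWwGG=16 BBTtWwGg=16 BBTtwwGG=8 BBTtwwGg=8 BbTTWWGG=8 BbTTWWGg=8 BbTTWwGG=16 BbTTWwGg=16 BbTTwwGG=8 BbTTwwGg=8 BbTtWWGG=8 BbTtWWGg=8 BbTtWwGG=16 BbTtWwGg=16 BbTtwwGG=8 BbTtwwGg=8
BbTTwwGG hits 8/256; gcd=8; 8÷8/256÷8 = 1/32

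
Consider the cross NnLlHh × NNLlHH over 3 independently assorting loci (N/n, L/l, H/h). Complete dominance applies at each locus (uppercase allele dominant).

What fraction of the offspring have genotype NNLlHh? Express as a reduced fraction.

P(NNLlHh) = 1/8

NnLlHh gametes: NLH×1, NLh×1, NlH×1, Nlh×1, nLH×1, nLh×1, nlH×1, nlh×1
NNLlHH gametes: NLH×4, NlH×4
NnLlHh×NNLlHH grid (8·8=64): NNLLHH=4 NNLLHh=4 NNLlHH=8 NNLlHh=8 NNllHH=4 NNllHh=4 NnLLHH=4 NnLLHh=4 NnLlHH=8 NnLlHh=8 NnllHH=4 NnllHh=4
NNLlHh hits 8/64; gcd=8; 8÷8/64÷8 = 1/8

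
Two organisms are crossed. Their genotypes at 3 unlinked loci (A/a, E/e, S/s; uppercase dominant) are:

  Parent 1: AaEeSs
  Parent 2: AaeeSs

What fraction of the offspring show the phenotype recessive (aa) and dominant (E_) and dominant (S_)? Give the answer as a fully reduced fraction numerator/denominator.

AaEeSs gametes: AES×1, AEs×1, AeS×1, Aes×1, aES×1, aEs×1, aeS×1, aes×1
AaeeSs gametes: AeS×2, Aes×2, aeS×2, aes×2
AaEeSs×AaeeSs grid (8·8=64): AAEeSS=2 AAEeSs=4 AAEess=2 AAeeSS=2 AAeeSs=4 AAeess=2 AaEeSS=4 AaEeSs=8 AaEess=4 AaeeSS=4 AaeeSs=8 Aaeess=4 aaEeSS=2 aaEeSs=4 aaEess=2 aaeeSS=2 aaeeSs=4 aaeess=2
aa E_ S_ hits 6/64; gcd=2; 6÷2/64÷2 = 3/32

P(aa E_ S_) = 3/32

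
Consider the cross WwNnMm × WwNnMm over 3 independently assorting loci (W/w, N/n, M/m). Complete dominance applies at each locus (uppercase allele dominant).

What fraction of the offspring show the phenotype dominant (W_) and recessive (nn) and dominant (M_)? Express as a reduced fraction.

P(W_ nn M_) = 9/64

WwNnMm gametes: WNM×1, WNm×1, WnM×1, Wnm×1, wNM×1, wNm×1, wnM×1, wnm×1
WwNnMm gametes: WNM×1, WNm×1, WnM×1, Wnm×1, wNM×1, wNm×1, wnM×1, wnm×1
WwNnMm×WwNnMm grid (8·8=64): WWNNMM=1 WWNNMm=2 WWNNmm=1 WWNnMM=2 WWNnMm=4 WWNnmm=2 WWnnMM=1 WWnnMm=2 WWnnmm=1 WwNNMM=2 WwNNMm=4 WwNNmm=2 WwNnMM=4 WwNnMm=8 WwNnmm=4 WwnnMM=2 WwnnMm=4 Wwnnmm=2 wwNNMM=1 wwNNMm=2 wwNNmm=1 wwNnMM=2 wwNnMm=4 wwNnmm=2 wwnnMM=1 wwnnMm=2 wwnnmm=1
W_ nn M_ hits 9/64; gcd=1; 9÷1/64÷1 = 9/64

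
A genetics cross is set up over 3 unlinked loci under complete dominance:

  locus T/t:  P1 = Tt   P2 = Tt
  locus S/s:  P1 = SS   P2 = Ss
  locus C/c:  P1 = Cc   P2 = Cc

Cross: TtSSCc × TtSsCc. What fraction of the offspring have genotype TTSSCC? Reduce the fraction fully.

TtSSCc gametes: TSC×2, TSc×2, tSC×2, tSc×2
TtSsCc gametes: TSC×1, TSc×1, TsC×1, Tsc×1, tSC×1, tSc×1, tsC×1, tsc×1
TtSSCc×TtSsCc grid (8·8=64): TTSSCC=2 TTSSCc=4 TTSScc=2 TTSsCC=2 TTSsCc=4 TTSscc=2 TtSSCC=4 TtSSCc=8 TtSScc=4 TtSsCC=4 TtSsCc=8 TtSscc=4 ttSSCC=2 ttSSCc=4 ttSScc=2 ttSsCC=2 ttSsCc=4 ttSscc=2
TTSSCC hits 2/64; gcd=2; 2÷2/64÷2 = 1/32

P(TTSSCC) = 1/32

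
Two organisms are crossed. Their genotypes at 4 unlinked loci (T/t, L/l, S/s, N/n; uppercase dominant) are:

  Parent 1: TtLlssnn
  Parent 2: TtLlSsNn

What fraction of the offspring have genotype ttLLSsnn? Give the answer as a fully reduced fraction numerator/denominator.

P(ttLLSsnn) = 1/64

TtLlssnn gametes: TLsn×4, Tlsn×4, tLsn×4, tlsn×4
TtLlSsNn gametes: TLSN×1, TLSn×1, TLsN×1, TLsn×1, TlSN×1, TlSn×1, TlsN×1, Tlsn×1, tLSN×1, tLSn×1, tLsN×1, tLsn×1, tlSN×1, tlSn×1, tlsN×1, tlsn×1
TtLlssnn×TtLlSsNn grid (16·16=256): TTLLSsNn=4 TTLLSsnn=4 TTLLssNn=4 TTLLssnn=4 TTLlSsNn=8 TTLlSsnn=8 TTLlssNn=8 TTLlssnn=8 TTllSsNn=4 TTllSsnn=4 TTllssNn=4 TTllssnn=4 TtLLSsNn=8 TtLLSsnn=8 TtLLssNn=8 TtLLssnn=8 TtLlSsNn=16 TtLlSsnn=16 TtLlssNn=16 TtLlssnn=16 TtllSsNn=8 TtllSsnn=8 TtllssNn=8 Ttllssnn=8 ttLLSsNn=4 ttLLSsnn=4 ttLLssNn=4 ttLLssnn=4 ttLlSsNn=8 ttLlSsnn=8 ttLlssNn=8 ttLlssnn=8 ttllSsNn=4 ttllSsnn=4 ttllssNn=4 ttllssnn=4
ttLLSsnn hits 4/256; gcd=4; 4÷4/256÷4 = 1/64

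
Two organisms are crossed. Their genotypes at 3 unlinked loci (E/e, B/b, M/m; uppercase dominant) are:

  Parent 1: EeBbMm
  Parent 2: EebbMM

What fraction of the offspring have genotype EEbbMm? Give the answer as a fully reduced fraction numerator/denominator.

P(EEbbMm) = 1/16

EeBbMm gametes: EBM×1, EBm×1, EbM×1, Ebm×1, eBM×1, eBm×1, ebM×1, ebm×1
EebbMM gametes: EbM×4, ebM×4
EeBbMm×EebbMM grid (8·8=64): EEBbMM=4 EEBbMm=4 EEbbMM=4 EEbbMm=4 EeBbMM=8 EeBbMm=8 EebbMM=8 EebbMm=8 eeBbMM=4 eeBbMm=4 eebbMM=4 eebbMm=4
EEbbMm hits 4/64; gcd=4; 4÷4/64÷4 = 1/16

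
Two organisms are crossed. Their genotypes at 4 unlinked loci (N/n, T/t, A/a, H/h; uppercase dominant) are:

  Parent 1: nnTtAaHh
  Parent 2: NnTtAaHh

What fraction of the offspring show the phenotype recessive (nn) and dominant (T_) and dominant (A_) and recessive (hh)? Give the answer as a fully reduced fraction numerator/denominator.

P(nn T_ A_ hh) = 9/128

nnTtAaHh gametes: nTAH×2, nTAh×2, nTaH×2, nTah×2, ntAH×2, ntAh×2, ntaH×2, ntah×2
NnTtAaHh gametes: NTAH×1, NTAh×1, NTaH×1, NTah×1, NtAH×1, NtAh×1, NtaH×1, Ntah×1, nTAH×1, nTAh×1, nTaH×1, nTah×1, ntAH×1, ntAh×1, ntaH×1, ntah×1
nnTtAaHh×NnTtAaHh grid (16·16=256): NnTTAAHH=2 NnTTAAHh=4 NnTTAAhh=2 NnTTAaHH=4 NnTTAaHh=8 NnTTAahh=4 NnTTaaHH=2 NnTTaaHh=4 NnTTaahh=2 NnTtAAHH=4 NnTtAAHh=8 NnTtAAhh=4 NnTtAaHH=8 NnTtAaHh=16 NnTtAahh=8 NnTtaaHH=4 NnTtaaHh=8 NnTtaahh=4 NnttAAHH=2 NnttAAHh=4 NnttAAhh=2 NnttAaHH=4 NnttAaHh=8 NnttAahh=4 NnttaaHH=2 NnttaaHh=4 Nnttaahh=2 nnTTAAHH=2 nnTTAAHh=4 nnTTAAhh=2 nnTTAaHH=4 nnTTAaHh=8 nnTTAahh=4 nnTTaaHH=2 nnTTaaHh=4 nnTTaahh=2 nnTtAAHH=4 nnTtAAHh=8 nnTtAAhh=4 nnTtAaHH=8 nnTtAaHh=16 nnTtAahh=8 nnTtaaHH=4 nnTtaaHh=8 nnTtaahh=4 nnttAAHH=2 nnttAAHh=4 nnttAAhh=2 nnttAaHH=4 nnttAaHh=8 nnttAahh=4 nnttaaHH=2 nnttaaHh=4 nnttaahh=2
nn T_ A_ hh hits 18/256; gcd=2; 18÷2/256÷2 = 9/128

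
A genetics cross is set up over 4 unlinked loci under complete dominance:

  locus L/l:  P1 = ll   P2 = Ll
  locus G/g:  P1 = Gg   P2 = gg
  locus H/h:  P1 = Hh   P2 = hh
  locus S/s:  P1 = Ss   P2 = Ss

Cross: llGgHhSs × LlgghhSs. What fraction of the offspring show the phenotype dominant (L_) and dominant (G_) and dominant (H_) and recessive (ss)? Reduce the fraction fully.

P(L_ G_ H_ ss) = 1/32

llGgHhSs gametes: lGHS×2, lGHs×2, lGhS×2, lGhs×2, lgHS×2, lgHs×2, lghS×2, lghs×2
LlgghhSs gametes: LghS×4, Lghs×4, lghS×4, lghs×4
llGgHhSs×LlgghhSs grid (16·16=256): LlGgHhSS=8 LlGgHhSs=16 LlGgHhss=8 LlGghhSS=8 LlGghhSs=16 LlGghhss=8 LlggHhSS=8 LlggHhSs=16 LlggHhss=8 LlgghhSS=8 LlgghhSs=16 Llgghhss=8 llGgHhSS=8 llGgHhSs=16 llGgHhss=8 llGghhSS=8 llGghhSs=16 llGghhss=8 llggHhSS=8 llggHhSs=16 llggHhss=8 llgghhSS=8 llgghhSs=16 llgghhss=8
L_ G_ H_ ss hits 8/256; gcd=8; 8÷8/256÷8 = 1/32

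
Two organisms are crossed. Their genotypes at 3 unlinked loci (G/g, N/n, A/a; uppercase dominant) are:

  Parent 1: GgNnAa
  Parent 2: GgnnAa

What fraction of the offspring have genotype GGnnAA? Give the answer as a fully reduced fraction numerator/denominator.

GgNnAa gametes: GNA×1, GNa×1, GnA×1, Gna×1, gNA×1, gNa×1, gnA×1, gna×1
GgnnAa gametes: GnA×2, Gna×2, gnA×2, gna×2
GgNnAa×GgnnAa grid (8·8=64): GGNnAA=2 GGNnAa=4 GGNnaa=2 GGnnAA=2 GGnnAa=4 GGnnaa=2 GgNnAA=4 GgNnAa=8 GgNnaa=4 GgnnAA=4 GgnnAa=8 Ggnnaa=4 ggNnAA=2 ggNnAa=4 ggNnaa=2 ggnnAA=2 ggnnAa=4 ggnnaa=2
GGnnAA hits 2/64; gcd=2; 2÷2/64÷2 = 1/32

P(GGnnAA) = 1/32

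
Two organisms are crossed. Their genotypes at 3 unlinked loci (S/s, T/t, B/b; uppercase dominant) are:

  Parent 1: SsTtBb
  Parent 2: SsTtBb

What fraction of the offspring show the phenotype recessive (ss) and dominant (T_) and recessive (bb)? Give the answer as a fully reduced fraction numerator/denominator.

SsTtBb gametes: STB×1, STb×1, StB×1, Stb×1, sTB×1, sTb×1, stB×1, stb×1
SsTtBb gametes: STB×1, STb×1, StB×1, Stb×1, sTB×1, sTb×1, stB×1, stb×1
SsTtBb×SsTtBb grid (8·8=64): SSTTBB=1 SSTTBb=2 SSTTbb=1 SSTtBB=2 SSTtBb=4 SSTtbb=2 SSttBB=1 SSttBb=2 SSttbb=1 SsTTBB=2 SsTTBb=4 SsTTbb=2 SsTtBB=4 SsTtBb=8 SsTtbb=4 SsttBB=2 SsttBb=4 Ssttbb=2 ssTTBB=1 ssTTBb=2 ssTTbb=1 ssTtBB=2 ssTtBb=4 ssTtbb=2 ssttBB=1 ssttBb=2 ssttbb=1
ss T_ bb hits 3/64; gcd=1; 3÷1/64÷1 = 3/64

P(ss T_ bb) = 3/64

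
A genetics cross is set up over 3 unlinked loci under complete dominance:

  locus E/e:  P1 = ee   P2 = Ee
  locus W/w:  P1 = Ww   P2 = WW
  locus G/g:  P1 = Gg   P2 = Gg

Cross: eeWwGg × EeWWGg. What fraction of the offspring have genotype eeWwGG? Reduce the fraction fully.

eeWwGg gametes: eWG×2, eWg×2, ewG×2, ewg×2
EeWWGg gametes: EWG×2, EWg×2, eWG×2, eWg×2
eeWwGg×EeWWGg grid (8·8=64): EeWWGG=4 EeWWGg=8 EeWWgg=4 EeWwGG=4 EeWwGg=8 EeWwgg=4 eeWWGG=4 eeWWGg=8 eeWWgg=4 eeWwGG=4 eeWwGg=8 eeWwgg=4
eeWwGG hits 4/64; gcd=4; 4÷4/64÷4 = 1/16

P(eeWwGG) = 1/16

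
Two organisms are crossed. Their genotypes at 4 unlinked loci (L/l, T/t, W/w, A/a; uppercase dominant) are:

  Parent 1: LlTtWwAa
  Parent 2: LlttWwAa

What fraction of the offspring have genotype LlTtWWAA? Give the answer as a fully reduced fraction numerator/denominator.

P(LlTtWWAA) = 1/64

LlTtWwAa gametes: LTWA×1, LTWa×1, LTwA×1, LTwa×1, LtWA×1, LtWa×1, LtwA×1, Ltwa×1, lTWA×1, lTWa×1, lTwA×1, lTwa×1, ltWA×1, ltWa×1, ltwA×1, ltwa×1
LlttWwAa gametes: LtWA×2, LtWa×2, LtwA×2, Ltwa×2, ltWA×2, ltWa×2, ltwA×2, ltwa×2
LlTtWwAa×LlttWwAa grid (16·16=256): LLTtWWAA=2 LLTtWWAa=4 LLTtWWaa=2 LLTtWwAA=4 LLTtWwAa=8 LLTtWwaa=4 LLTtwwAA=2 LLTtwwAa=4 LLTtwwaa=2 LLttWWAA=2 LLttWWAa=4 LLttWWaa=2 LLttWwAA=4 LLttWwAa=8 LLttWwaa=4 LLttwwAA=2 LLttwwAa=4 LLttwwaa=2 LlTtWWAA=4 LlTtWWAa=8 LlTtWWaa=4 LlTtWwAA=8 LlTtWwAa=16 LlTtWwaa=8 LlTtwwAA=4 LlTtwwAa=8 LlTtwwaa=4 LlttWWAA=4 LlttWWAa=8 LlttWWaa=4 LlttWwAA=8 LlttWwAa=16 LlttWwaa=8 LlttwwAA=4 LlttwwAa=8 Llttwwaa=4 llTtWWAA=2 llTtWWAa=4 llTtWWaa=2 llTtWwAA=4 llTtWwAa=8 llTtWwaa=4 llTtwwAA=2 llTtwwAa=4 llTtwwaa=2 llttWWAA=2 llttWWAa=4 llttWWaa=2 llttWwAA=4 llttWwAa=8 llttWwaa=4 llttwwAA=2 llttwwAa=4 llttwwaa=2
LlTtWWAA hits 4/256; gcd=4; 4÷4/256÷4 = 1/64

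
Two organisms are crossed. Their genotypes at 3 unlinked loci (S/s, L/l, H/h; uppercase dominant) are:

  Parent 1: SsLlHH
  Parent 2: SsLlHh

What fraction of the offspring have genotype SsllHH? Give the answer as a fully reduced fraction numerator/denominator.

P(SsllHH) = 1/16

SsLlHH gametes: SLH×2, SlH×2, sLH×2, slH×2
SsLlHh gametes: SLH×1, SLh×1, SlH×1, Slh×1, sLH×1, sLh×1, slH×1, slh×1
SsLlHH×SsLlHh grid (8·8=64): SSLLHH=2 SSLLHh=2 SSLlHH=4 SSLlHh=4 SSllHH=2 SSllHh=2 SsLLHH=4 SsLLHh=4 SsLlHH=8 SsLlHh=8 SsllHH=4 SsllHh=4 ssLLHH=2 ssLLHh=2 ssLlHH=4 ssLlHh=4 ssllHH=2 ssllHh=2
SsllHH hits 4/64; gcd=4; 4÷4/64÷4 = 1/16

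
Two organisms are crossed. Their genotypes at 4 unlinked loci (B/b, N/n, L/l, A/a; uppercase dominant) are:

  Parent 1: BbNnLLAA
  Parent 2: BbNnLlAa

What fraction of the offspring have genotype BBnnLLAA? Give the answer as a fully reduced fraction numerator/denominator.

BbNnLLAA gametes: BNLA×4, BnLA×4, bNLA×4, bnLA×4
BbNnLlAa gametes: BNLA×1, BNLa×1, BNlA×1, BNla×1, BnLA×1, BnLa×1, BnlA×1, Bnla×1, bNLA×1, bNLa×1, bNlA×1, bNla×1, bnLA×1, bnLa×1, bnlA×1, bnla×1
BbNnLLAA×BbNnLlAa grid (16·16=256): BBNNLLAA=4 BBNNLLAa=4 BBNNLlAA=4 BBNNLlAa=4 BBNnLLAA=8 BBNnLLAa=8 BBNnLlAA=8 BBNnLlAa=8 BBnnLLAA=4 BBnnLLAa=4 BBnnLlAA=4 BBnnLlAa=4 BbNNLLAA=8 BbNNLLAa=8 BbNNLlAA=8 BbNNLlAa=8 BbNnLLAA=16 BbNnLLAa=16 BbNnLlAA=16 BbNnLlAa=16 BbnnLLAA=8 BbnnLLAa=8 BbnnLlAA=8 BbnnLlAa=8 bbNNLLAA=4 bbNNLLAa=4 bbNNLlAA=4 bbNNLlAa=4 bbNnLLAA=8 bbNnLLAa=8 bbNnLlAA=8 bbNnLlAa=8 bbnnLLAA=4 bbnnLLAa=4 bbnnLlAA=4 bbnnLlAa=4
BBnnLLAA hits 4/256; gcd=4; 4÷4/256÷4 = 1/64

P(BBnnLLAA) = 1/64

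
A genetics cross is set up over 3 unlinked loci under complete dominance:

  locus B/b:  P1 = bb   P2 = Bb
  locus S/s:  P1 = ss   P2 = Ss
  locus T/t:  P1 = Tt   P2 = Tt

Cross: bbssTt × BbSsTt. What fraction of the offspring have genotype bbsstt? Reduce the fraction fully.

bbssTt gametes: bsT×4, bst×4
BbSsTt gametes: BST×1, BSt×1, BsT×1, Bst×1, bST×1, bSt×1, bsT×1, bst×1
bbssTt×BbSsTt grid (8·8=64): BbSsTT=4 BbSsTt=8 BbSstt=4 BbssTT=4 BbssTt=8 Bbsstt=4 bbSsTT=4 bbSsTt=8 bbSstt=4 bbssTT=4 bbssTt=8 bbsstt=4
bbsstt hits 4/64; gcd=4; 4÷4/64÷4 = 1/16

P(bbsstt) = 1/16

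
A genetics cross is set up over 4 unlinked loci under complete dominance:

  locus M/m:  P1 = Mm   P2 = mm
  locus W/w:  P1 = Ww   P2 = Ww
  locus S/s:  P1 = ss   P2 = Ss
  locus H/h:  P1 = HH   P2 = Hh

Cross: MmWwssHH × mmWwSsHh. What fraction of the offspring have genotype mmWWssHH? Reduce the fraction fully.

MmWwssHH gametes: MWsH×4, MwsH×4, mWsH×4, mwsH×4
mmWwSsHh gametes: mWSH×2, mWSh×2, mWsH×2, mWsh×2, mwSH×2, mwSh×2, mwsH×2, mwsh×2
MmWwssHH×mmWwSsHh grid (16·16=256): MmWWSsHH=8 MmWWSsHh=8 MmWWssHH=8 MmWWssHh=8 MmWwSsHH=16 MmWwSsHh=16 MmWwssHH=16 MmWwssHh=16 MmwwSsHH=8 MmwwSsHh=8 MmwwssHH=8 MmwwssHh=8 mmWWSsHH=8 mmWWSsHh=8 mmWWssHH=8 mmWWssHh=8 mmWwSsHH=16 mmWwSsHh=16 mmWwssHH=16 mmWwssHh=16 mmwwSsHH=8 mmwwSsHh=8 mmwwssHH=8 mmwwssHh=8
mmWWssHH hits 8/256; gcd=8; 8÷8/256÷8 = 1/32

P(mmWWssHH) = 1/32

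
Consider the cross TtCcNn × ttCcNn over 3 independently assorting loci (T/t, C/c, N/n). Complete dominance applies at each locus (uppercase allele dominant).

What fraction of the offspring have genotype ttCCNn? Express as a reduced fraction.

TtCcNn gametes: TCN×1, TCn×1, TcN×1, Tcn×1, tCN×1, tCn×1, tcN×1, tcn×1
ttCcNn gametes: tCN×2, tCn×2, tcN×2, tcn×2
TtCcNn×ttCcNn grid (8·8=64): TtCCNN=2 TtCCNn=4 TtCCnn=2 TtCcNN=4 TtCcNn=8 TtCcnn=4 TtccNN=2 TtccNn=4 Ttccnn=2 ttCCNN=2 ttCCNn=4 ttCCnn=2 ttCcNN=4 ttCcNn=8 ttCcnn=4 ttccNN=2 ttccNn=4 ttccnn=2
ttCCNn hits 4/64; gcd=4; 4÷4/64÷4 = 1/16

P(ttCCNn) = 1/16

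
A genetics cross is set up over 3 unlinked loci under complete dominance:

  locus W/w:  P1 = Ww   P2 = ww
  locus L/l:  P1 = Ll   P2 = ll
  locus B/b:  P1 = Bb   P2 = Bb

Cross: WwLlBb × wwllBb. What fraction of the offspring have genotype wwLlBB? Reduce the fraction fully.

P(wwLlBB) = 1/16

WwLlBb gametes: WLB×1, WLb×1, WlB×1, Wlb×1, wLB×1, wLb×1, wlB×1, wlb×1
wwllBb gametes: wlB×4, wlb×4
WwLlBb×wwllBb grid (8·8=64): WwLlBB=4 WwLlBb=8 WwLlbb=4 WwllBB=4 WwllBb=8 Wwllbb=4 wwLlBB=4 wwLlBb=8 wwLlbb=4 wwllBB=4 wwllBb=8 wwllbb=4
wwLlBB hits 4/64; gcd=4; 4÷4/64÷4 = 1/16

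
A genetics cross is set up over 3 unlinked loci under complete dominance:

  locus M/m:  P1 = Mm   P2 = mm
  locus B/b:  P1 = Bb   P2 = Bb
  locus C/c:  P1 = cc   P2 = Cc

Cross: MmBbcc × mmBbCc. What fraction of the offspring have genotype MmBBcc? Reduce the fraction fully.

MmBbcc gametes: MBc×2, Mbc×2, mBc×2, mbc×2
mmBbCc gametes: mBC×2, mBc×2, mbC×2, mbc×2
MmBbcc×mmBbCc grid (8·8=64): MmBBCc=4 MmBBcc=4 MmBbCc=8 MmBbcc=8 MmbbCc=4 Mmbbcc=4 mmBBCc=4 mmBBcc=4 mmBbCc=8 mmBbcc=8 mmbbCc=4 mmbbcc=4
MmBBcc hits 4/64; gcd=4; 4÷4/64÷4 = 1/16

P(MmBBcc) = 1/16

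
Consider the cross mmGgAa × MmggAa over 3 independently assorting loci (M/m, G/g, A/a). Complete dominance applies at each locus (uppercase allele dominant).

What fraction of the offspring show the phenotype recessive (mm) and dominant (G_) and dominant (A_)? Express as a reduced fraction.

P(mm G_ A_) = 3/16

mmGgAa gametes: mGA×2, mGa×2, mgA×2, mga×2
MmggAa gametes: MgA×2, Mga×2, mgA×2, mga×2
mmGgAa×MmggAa grid (8·8=64): MmGgAA=4 MmGgAa=8 MmGgaa=4 MmggAA=4 MmggAa=8 Mmggaa=4 mmGgAA=4 mmGgAa=8 mmGgaa=4 mmggAA=4 mmggAa=8 mmggaa=4
mm G_ A_ hits 12/64; gcd=4; 12÷4/64÷4 = 3/16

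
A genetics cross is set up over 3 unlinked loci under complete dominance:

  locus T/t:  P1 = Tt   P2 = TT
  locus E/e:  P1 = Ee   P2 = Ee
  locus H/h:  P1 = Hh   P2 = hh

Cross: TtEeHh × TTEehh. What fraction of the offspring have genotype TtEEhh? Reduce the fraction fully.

TtEeHh gametes: TEH×1, TEh×1, TeH×1, Teh×1, tEH×1, tEh×1, teH×1, teh×1
TTEehh gametes: TEh×4, Teh×4
TtEeHh×TTEehh grid (8·8=64): TTEEHh=4 TTEEhh=4 TTEeHh=8 TTEehh=8 TTeeHh=4 TTeehh=4 TtEEHh=4 TtEEhh=4 TtEeHh=8 TtEehh=8 TteeHh=4 Tteehh=4
TtEEhh hits 4/64; gcd=4; 4÷4/64÷4 = 1/16

P(TtEEhh) = 1/16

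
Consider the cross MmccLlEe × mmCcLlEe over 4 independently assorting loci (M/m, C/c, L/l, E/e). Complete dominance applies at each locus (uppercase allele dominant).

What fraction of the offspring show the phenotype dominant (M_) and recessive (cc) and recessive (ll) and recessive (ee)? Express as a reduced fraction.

P(M_ cc ll ee) = 1/64

MmccLlEe gametes: McLE×2, McLe×2, MclE×2, Mcle×2, mcLE×2, mcLe×2, mclE×2, mcle×2
mmCcLlEe gametes: mCLE×2, mCLe×2, mClE×2, mCle×2, mcLE×2, mcLe×2, mclE×2, mcle×2
MmccLlEe×mmCcLlEe grid (16·16=256): MmCcLLEE=4 MmCcLLEe=8 MmCcLLee=4 MmCcLlEE=8 MmCcLlEe=16 MmCcLlee=8 MmCcllEE=4 MmCcllEe=8 MmCcllee=4 MmccLLEE=4 MmccLLEe=8 MmccLLee=4 MmccLlEE=8 MmccLlEe=16 MmccLlee=8 MmccllEE=4 MmccllEe=8 Mmccllee=4 mmCcLLEE=4 mmCcLLEe=8 mmCcLLee=4 mmCcLlEE=8 mmCcLlEe=16 mmCcLlee=8 mmCcllEE=4 mmCcllEe=8 mmCcllee=4 mmccLLEE=4 mmccLLEe=8 mmccLLee=4 mmccLlEE=8 mmccLlEe=16 mmccLlee=8 mmccllEE=4 mmccllEe=8 mmccllee=4
M_ cc ll ee hits 4/256; gcd=4; 4÷4/256÷4 = 1/64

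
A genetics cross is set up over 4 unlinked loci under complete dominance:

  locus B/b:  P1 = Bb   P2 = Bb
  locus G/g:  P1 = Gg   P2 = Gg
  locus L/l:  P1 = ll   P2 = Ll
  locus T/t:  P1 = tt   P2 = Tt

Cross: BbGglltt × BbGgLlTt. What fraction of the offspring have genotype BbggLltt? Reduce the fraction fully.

P(BbggLltt) = 1/32

BbGglltt gametes: BGlt×4, Bglt×4, bGlt×4, bglt×4
BbGgLlTt gametes: BGLT×1, BGLt×1, BGlT×1, BGlt×1, BgLT×1, BgLt×1, BglT×1, Bglt×1, bGLT×1, bGLt×1, bGlT×1, bGlt×1, bgLT×1, bgLt×1, bglT×1, bglt×1
BbGglltt×BbGgLlTt grid (16·16=256): BBGGLlTt=4 BBGGLltt=4 BBGGllTt=4 BBGGlltt=4 BBGgLlTt=8 BBGgLltt=8 BBGgllTt=8 BBGglltt=8 BBggLlTt=4 BBggLltt=4 BBggllTt=4 BBgglltt=4 BbGGLlTt=8 BbGGLltt=8 BbGGllTt=8 BbGGlltt=8 BbGgLlTt=16 BbGgLltt=16 BbGgllTt=16 BbGglltt=16 BbggLlTt=8 BbggLltt=8 BbggllTt=8 Bbgglltt=8 bbGGLlTt=4 bbGGLltt=4 bbGGllTt=4 bbGGlltt=4 bbGgLlTt=8 bbGgLltt=8 bbGgllTt=8 bbGglltt=8 bbggLlTt=4 bbggLltt=4 bbggllTt=4 bbgglltt=4
BbggLltt hits 8/256; gcd=8; 8÷8/256÷8 = 1/32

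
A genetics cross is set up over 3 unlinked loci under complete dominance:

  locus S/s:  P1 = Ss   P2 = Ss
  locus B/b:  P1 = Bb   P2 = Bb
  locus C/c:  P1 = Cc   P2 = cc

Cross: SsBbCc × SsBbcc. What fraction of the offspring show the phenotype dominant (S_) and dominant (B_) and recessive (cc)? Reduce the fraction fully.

SsBbCc gametes: SBC×1, SBc×1, SbC×1, Sbc×1, sBC×1, sBc×1, sbC×1, sbc×1
SsBbcc gametes: SBc×2, Sbc×2, sBc×2, sbc×2
SsBbCc×SsBbcc grid (8·8=64): SSBBCc=2 SSBBcc=2 SSBbCc=4 SSBbcc=4 SSbbCc=2 SSbbcc=2 SsBBCc=4 SsBBcc=4 SsBbCc=8 SsBbcc=8 SsbbCc=4 Ssbbcc=4 ssBBCc=2 ssBBcc=2 ssBbCc=4 ssBbcc=4 ssbbCc=2 ssbbcc=2
S_ B_ cc hits 18/64; gcd=2; 18÷2/64÷2 = 9/32

P(S_ B_ cc) = 9/32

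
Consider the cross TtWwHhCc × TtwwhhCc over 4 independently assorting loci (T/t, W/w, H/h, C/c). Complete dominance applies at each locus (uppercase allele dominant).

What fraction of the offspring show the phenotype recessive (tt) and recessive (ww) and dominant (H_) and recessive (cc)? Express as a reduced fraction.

TtWwHhCc gametes: TWHC×1, TWHc×1, TWhC×1, TWhc×1, TwHC×1, TwHc×1, TwhC×1, Twhc×1, tWHC×1, tWHc×1, tWhC×1, tWhc×1, twHC×1, twHc×1, twhC×1, twhc×1
TtwwhhCc gametes: TwhC×4, Twhc×4, twhC×4, twhc×4
TtWwHhCc×TtwwhhCc grid (16·16=256): TTWwHhCC=4 TTWwHhCc=8 TTWwHhcc=4 TTWwhhCC=4 TTWwhhCc=8 TTWwhhcc=4 TTwwHhCC=4 TTwwHhCc=8 TTwwHhcc=4 TTwwhhCC=4 TTwwhhCc=8 TTwwhhcc=4 TtWwHhCC=8 TtWwHhCc=16 TtWwHhcc=8 TtWwhhCC=8 TtWwhhCc=16 TtWwhhcc=8 TtwwHhCC=8 TtwwHhCc=16 TtwwHhcc=8 TtwwhhCC=8 TtwwhhCc=16 Ttwwhhcc=8 ttWwHhCC=4 ttWwHhCc=8 ttWwHhcc=4 ttWwhhCC=4 ttWwhhCc=8 ttWwhhcc=4 ttwwHhCC=4 ttwwHhCc=8 ttwwHhcc=4 ttwwhhCC=4 ttwwhhCc=8 ttwwhhcc=4
tt ww H_ cc hits 4/256; gcd=4; 4÷4/256÷4 = 1/64

P(tt ww H_ cc) = 1/64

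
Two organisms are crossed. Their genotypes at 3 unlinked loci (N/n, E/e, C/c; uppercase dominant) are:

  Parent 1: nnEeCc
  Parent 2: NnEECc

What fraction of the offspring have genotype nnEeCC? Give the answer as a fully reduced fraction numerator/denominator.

nnEeCc gametes: nEC×2, nEc×2, neC×2, nec×2
NnEECc gametes: NEC×2, NEc×2, nEC×2, nEc×2
nnEeCc×NnEECc grid (8·8=64): NnEECC=4 NnEECc=8 NnEEcc=4 NnEeCC=4 NnEeCc=8 NnEecc=4 nnEECC=4 nnEECc=8 nnEEcc=4 nnEeCC=4 nnEeCc=8 nnEecc=4
nnEeCC hits 4/64; gcd=4; 4÷4/64÷4 = 1/16

P(nnEeCC) = 1/16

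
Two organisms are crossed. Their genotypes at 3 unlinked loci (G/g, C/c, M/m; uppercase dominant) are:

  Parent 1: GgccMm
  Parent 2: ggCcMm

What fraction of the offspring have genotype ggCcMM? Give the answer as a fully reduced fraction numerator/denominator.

P(ggCcMM) = 1/16

GgccMm gametes: GcM×2, Gcm×2, gcM×2, gcm×2
ggCcMm gametes: gCM×2, gCm×2, gcM×2, gcm×2
GgccMm×ggCcMm grid (8·8=64): GgCcMM=4 GgCcMm=8 GgCcmm=4 GgccMM=4 GgccMm=8 Ggccmm=4 ggCcMM=4 ggCcMm=8 ggCcmm=4 ggccMM=4 ggccMm=8 ggccmm=4
ggCcMM hits 4/64; gcd=4; 4÷4/64÷4 = 1/16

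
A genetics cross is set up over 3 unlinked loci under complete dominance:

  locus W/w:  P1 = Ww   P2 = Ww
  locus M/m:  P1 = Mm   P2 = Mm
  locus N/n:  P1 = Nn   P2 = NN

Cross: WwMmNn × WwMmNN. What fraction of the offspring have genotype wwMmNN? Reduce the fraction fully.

WwMmNn gametes: WMN×1, WMn×1, WmN×1, Wmn×1, wMN×1, wMn×1, wmN×1, wmn×1
WwMmNN gametes: WMN×2, WmN×2, wMN×2, wmN×2
WwMmNn×WwMmNN grid (8·8=64): WWMMNN=2 WWMMNn=2 WWMmNN=4 WWMmNn=4 WWmmNN=2 WWmmNn=2 WwMMNN=4 WwMMNn=4 WwMmNN=8 WwMmNn=8 WwmmNN=4 WwmmNn=4 wwMMNN=2 wwMMNn=2 wwMmNN=4 wwMmNn=4 wwmmNN=2 wwmmNn=2
wwMmNN hits 4/64; gcd=4; 4÷4/64÷4 = 1/16

P(wwMmNN) = 1/16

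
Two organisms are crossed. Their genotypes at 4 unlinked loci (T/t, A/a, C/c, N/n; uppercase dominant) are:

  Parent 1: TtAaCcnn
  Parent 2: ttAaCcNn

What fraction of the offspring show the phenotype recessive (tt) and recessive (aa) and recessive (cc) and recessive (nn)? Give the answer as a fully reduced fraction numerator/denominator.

P(tt aa cc nn) = 1/64

TtAaCcnn gametes: TACn×2, TAcn×2, TaCn×2, Tacn×2, tACn×2, tAcn×2, taCn×2, tacn×2
ttAaCcNn gametes: tACN×2, tACn×2, tAcN×2, tAcn×2, taCN×2, taCn×2, tacN×2, tacn×2
TtAaCcnn×ttAaCcNn grid (16·16=256): TtAACCNn=4 TtAACCnn=4 TtAACcNn=8 TtAACcnn=8 TtAAccNn=4 TtAAccnn=4 TtAaCCNn=8 TtAaCCnn=8 TtAaCcNn=16 TtAaCcnn=16 TtAaccNn=8 TtAaccnn=8 TtaaCCNn=4 TtaaCCnn=4 TtaaCcNn=8 TtaaCcnn=8 TtaaccNn=4 Ttaaccnn=4 ttAACCNn=4 ttAACCnn=4 ttAACcNn=8 ttAACcnn=8 ttAAccNn=4 ttAAccnn=4 ttAaCCNn=8 ttAaCCnn=8 ttAaCcNn=16 ttAaCcnn=16 ttAaccNn=8 ttAaccnn=8 ttaaCCNn=4 ttaaCCnn=4 ttaaCcNn=8 ttaaCcnn=8 ttaaccNn=4 ttaaccnn=4
tt aa cc nn hits 4/256; gcd=4; 4÷4/256÷4 = 1/64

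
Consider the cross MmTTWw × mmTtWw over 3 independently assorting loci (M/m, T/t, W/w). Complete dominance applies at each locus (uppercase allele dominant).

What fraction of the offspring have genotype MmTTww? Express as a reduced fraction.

P(MmTTww) = 1/16

MmTTWw gametes: MTW×2, MTw×2, mTW×2, mTw×2
mmTtWw gametes: mTW×2, mTw×2, mtW×2, mtw×2
MmTTWw×mmTtWw grid (8·8=64): MmTTWW=4 MmTTWw=8 MmTTww=4 MmTtWW=4 MmTtWw=8 MmTtww=4 mmTTWW=4 mmTTWw=8 mmTTww=4 mmTtWW=4 mmTtWw=8 mmTtww=4
MmTTww hits 4/64; gcd=4; 4÷4/64÷4 = 1/16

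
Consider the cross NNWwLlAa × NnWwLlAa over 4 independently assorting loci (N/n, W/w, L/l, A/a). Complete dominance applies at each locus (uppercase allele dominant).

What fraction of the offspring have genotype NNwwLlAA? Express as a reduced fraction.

P(NNwwLlAA) = 1/64

NNWwLlAa gametes: NWLA×2, NWLa×2, NWlA×2, NWla×2, NwLA×2, NwLa×2, NwlA×2, Nwla×2
NnWwLlAa gametes: NWLA×1, NWLa×1, NWlA×1, NWla×1, NwLA×1, NwLa×1, NwlA×1, Nwla×1, nWLA×1, nWLa×1, nWlA×1, nWla×1, nwLA×1, nwLa×1, nwlA×1, nwla×1
NNWwLlAa×NnWwLlAa grid (16·16=256): NNWWLLAA=2 NNWWLLAa=4 NNWWLLaa=2 NNWWLlAA=4 NNWWLlAa=8 NNWWLlaa=4 NNWWllAA=2 NNWWllAa=4 NNWWllaa=2 NNWwLLAA=4 NNWwLLAa=8 NNWwLLaa=4 NNWwLlAA=8 NNWwLlAa=16 NNWwLlaa=8 NNWwllAA=4 NNWwllAa=8 NNWwllaa=4 NNwwLLAA=2 NNwwLLAa=4 NNwwLLaa=2 NNwwLlAA=4 NNwwLlAa=8 NNwwLlaa=4 NNwwllAA=2 NNwwllAa=4 NNwwllaa=2 NnWWLLAA=2 NnWWLLAa=4 NnWWLLaa=2 NnWWLlAA=4 NnWWLlAa=8 NnWWLlaa=4 NnWWllAA=2 NnWWllAa=4 NnWWllaa=2 NnWwLLAA=4 NnWwLLAa=8 NnWwLLaa=4 NnWwLlAA=8 NnWwLlAa=16 NnWwLlaa=8 NnWwllAA=4 NnWwllAa=8 NnWwllaa=4 NnwwLLAA=2 NnwwLLAa=4 NnwwLLaa=2 NnwwLlAA=4 NnwwLlAa=8 NnwwLlaa=4 NnwwllAA=2 NnwwllAa=4 Nnwwllaa=2
NNwwLlAA hits 4/256; gcd=4; 4÷4/256÷4 = 1/64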